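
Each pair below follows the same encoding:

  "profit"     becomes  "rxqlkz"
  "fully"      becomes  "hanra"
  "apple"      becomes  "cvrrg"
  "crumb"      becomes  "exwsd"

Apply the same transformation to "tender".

vkpjgx

Shifts by position in profit: pos 0: p→r (+2), pos 1: r→x (+6), pos 2: o→q (+2), pos 3: f→l (+6) — repeating every 2. It's a Vigenère-style cipher with numeric key [2,6]: position i shifts by key[i mod 2].
On tender: t+2=v, e+6=k, n+2=p, d+6=j, e+2=g, r+6=x.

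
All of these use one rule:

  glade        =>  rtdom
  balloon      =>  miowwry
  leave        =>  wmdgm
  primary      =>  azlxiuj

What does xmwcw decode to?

metro

Shifts by position in glade: pos 0: g→r (+11), pos 1: l→t (+8), pos 2: a→d (+3), pos 3: d→o (+11), pos 4: e→m (+8) — repeating every 3. It's a Vigenère-style cipher with numeric key [11,8,3]: position i shifts by key[i mod 3].
Reversing it on xmwcw: x−11=m, m−8=e, w−3=t, c−11=r, w−8=o.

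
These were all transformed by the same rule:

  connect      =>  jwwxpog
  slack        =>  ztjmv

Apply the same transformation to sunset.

In connect: c→j is +7, o→w is +8, n→w is +9, n→x is +10 — the shift increases by 1 each position. Each letter shifts forward by (position + 7), i.e. 7, 8, 9, … — the shift grows by one for each successive letter.
On sunset: s+7=z, u+8=c, n+9=w, s+10=c, e+11=p, t+12=f.

zcwcpf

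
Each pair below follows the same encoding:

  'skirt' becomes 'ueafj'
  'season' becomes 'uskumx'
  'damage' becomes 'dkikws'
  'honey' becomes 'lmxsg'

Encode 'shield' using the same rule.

ulastd

Each letter's alphabet position (a=0..z=25) is mapped through 15·x+10 mod 26 — an affine cipher.
For shield: s(18)→15·18+10≡20=u; h(7)→15·7+10≡11=l; i(8)→15·8+10≡0=a; e(4)→15·4+10≡18=s; l(11)→15·11+10≡19=t; d(3)→15·3+10≡3=d (all mod 26).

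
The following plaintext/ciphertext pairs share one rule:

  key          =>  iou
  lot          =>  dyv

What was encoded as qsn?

The output letters match the input read backwards, each shifted +10: key reversed is yek. The word is reversed, then every letter is shifted forward by 10.
Reversing it on qsn: shift back: q−10=g, s−10=i, n−10=d → gid; then reverse → dig.

dig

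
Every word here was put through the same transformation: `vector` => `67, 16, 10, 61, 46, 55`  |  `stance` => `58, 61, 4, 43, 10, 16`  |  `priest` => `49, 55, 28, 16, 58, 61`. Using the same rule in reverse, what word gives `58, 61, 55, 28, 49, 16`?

With a=1..z=26, the number is 3·pos + 1.
Undoing it on 58, 61, 55, 28, 49, 16: 58→(58−1)÷3=19=s, 61→(61−1)÷3=20=t, 55→(55−1)÷3=18=r, 28→(28−1)÷3=9=i, 49→(49−1)÷3=16=p, 16→(16−1)÷3=5=e.

stripe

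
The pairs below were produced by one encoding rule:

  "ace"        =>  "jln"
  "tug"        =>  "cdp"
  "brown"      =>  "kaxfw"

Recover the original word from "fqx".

Compare letters: a→j is +9, c→l is +9, e→n is +9 — a constant shift. This is a Caesar cipher with shift 9.
Decoding fqx: f−9=w, q−9=h, x−9=o.

who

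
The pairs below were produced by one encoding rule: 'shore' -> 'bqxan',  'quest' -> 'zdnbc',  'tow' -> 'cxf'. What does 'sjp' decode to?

Compare letters: s→b is +9, h→q is +9, o→x is +9 — a constant shift. Every letter moves 9 places later in the alphabet, wrapping around z→a.
Decoding sjp: s−9=j, j−9=a, p−9=g.

jag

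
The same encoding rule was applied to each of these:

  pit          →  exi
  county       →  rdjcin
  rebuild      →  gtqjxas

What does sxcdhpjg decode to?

Each letter is shifted forward by 15 in the alphabet (a Caesar shift of +15).
Decoding sxcdhpjg: s−15=d, x−15=i, c−15=n, d−15=o, h−15=s, p−15=a, j−15=u, g−15=r.

dinosaur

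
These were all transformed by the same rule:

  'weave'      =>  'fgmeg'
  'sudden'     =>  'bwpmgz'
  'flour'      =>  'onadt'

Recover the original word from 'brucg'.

spite

Shifts by position in weave: pos 0: w→f (+9), pos 1: e→g (+2), pos 2: a→m (+12), pos 3: v→e (+9), pos 4: e→g (+2) — repeating every 3. It's a Vigenère-style cipher with numeric key [9,2,12]: position i shifts by key[i mod 3].
Decoding brucg: b−9=s, r−2=p, u−12=i, c−9=t, g−2=e.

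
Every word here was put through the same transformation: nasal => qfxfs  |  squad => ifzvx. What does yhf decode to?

Two steps: reverse the string, then apply a Caesar shift of +5.
Reversing it on yhf: shift back: y−5=t, h−5=c, f−5=a → tca; then reverse → act.

act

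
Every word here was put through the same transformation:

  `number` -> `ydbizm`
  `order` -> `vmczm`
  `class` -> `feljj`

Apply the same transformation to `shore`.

n(13)→y(24) and u(20)→d(3) fit y≡23x+11 (mod 26); the inverse of 23 mod 26 is 17. This is an affine cipher: with a=0,…,z=25, each position x becomes (23x+11) mod 26.
On shore: s(18)→23·18+11≡9=j; h(7)→23·7+11≡16=q; o(14)→23·14+11≡21=v; r(17)→23·17+11≡12=m; e(4)→23·4+11≡25=z (all mod 26).

jqvmz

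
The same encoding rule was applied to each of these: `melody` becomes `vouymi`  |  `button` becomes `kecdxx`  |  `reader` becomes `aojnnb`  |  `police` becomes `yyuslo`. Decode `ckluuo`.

tackle

Shifts by position in melody: pos 0: m→v (+9), pos 1: e→o (+10), pos 2: l→u (+9), pos 3: o→y (+10) — repeating every 2. The shifts repeat in a cycle of length 2: positions 0,1,… shift by +9, +10, then the pattern repeats.
Undoing it on ckluuo: c−9=t, k−10=a, l−9=c, u−10=k, u−9=l, o−10=e.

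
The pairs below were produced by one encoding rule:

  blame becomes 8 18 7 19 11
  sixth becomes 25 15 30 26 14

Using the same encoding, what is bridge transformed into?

b is letter #2 and maps to 8: an offset of 6. Letters become their 1-based position plus 6 (so a→7, b→8, …).
Applying it to bridge: b=2→8, r=18→24, i=9→15, d=4→10, g=7→13, e=5→11.

8 24 15 10 13 11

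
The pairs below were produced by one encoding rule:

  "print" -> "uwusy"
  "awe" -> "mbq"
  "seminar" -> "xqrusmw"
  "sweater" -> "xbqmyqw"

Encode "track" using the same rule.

ywmhp

The shift depends on letter class: consonant p→u is +5, but vowel i→u is +12. The rule splits by letter class: vowels +12, consonants +5.
Applying it to track: t(cons)+5=y, r(cons)+5=w, a(vowel)+12=m, c(cons)+5=h, k(cons)+5=p.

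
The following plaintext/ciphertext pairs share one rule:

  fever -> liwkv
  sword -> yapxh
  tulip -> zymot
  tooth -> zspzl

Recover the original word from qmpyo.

Shifts by position in fever: pos 0: f→l (+6), pos 1: e→i (+4), pos 2: v→w (+1), pos 3: e→k (+6), pos 4: r→v (+4) — repeating every 3. The shifts repeat in a cycle of length 3: positions 0,1,… shift by +6, +4, +1, then the pattern repeats.
Reversing it on qmpyo: q−6=k, m−4=i, p−1=o, y−6=s, o−4=k.

kiosk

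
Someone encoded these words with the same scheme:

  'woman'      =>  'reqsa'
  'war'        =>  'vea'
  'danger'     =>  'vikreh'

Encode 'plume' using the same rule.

The output letters match the input read backwards, each shifted +4: woman reversed is namow. The word is reversed, then every letter is shifted forward by 4.
On plume: reverse → emulp; then shift: e+4=i, m+4=q, u+4=y, l+4=p, p+4=t.

iqypt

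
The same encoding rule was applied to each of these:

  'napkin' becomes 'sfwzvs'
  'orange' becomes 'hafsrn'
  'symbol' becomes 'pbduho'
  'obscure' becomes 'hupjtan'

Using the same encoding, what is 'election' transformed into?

n(13)→s(18) and a(0)→f(5) fit y≡15x+5 (mod 26); the inverse of 15 mod 26 is 7. Each letter's alphabet position (a=0..z=25) is mapped through 15·x+5 mod 26 — an affine cipher.
On election: e(4)→15·4+5≡13=n; l(11)→15·11+5≡14=o; e(4)→15·4+5≡13=n; c(2)→15·2+5≡9=j; t(19)→15·19+5≡4=e; i(8)→15·8+5≡21=v; o(14)→15·14+5≡7=h; n(13)→15·13+5≡18=s (all mod 26).

nonjevhs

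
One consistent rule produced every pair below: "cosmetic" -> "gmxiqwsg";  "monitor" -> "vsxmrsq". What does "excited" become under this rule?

The word is reversed, then every letter is shifted forward by 4.
For excited: reverse → deticxe; then shift: d+4=h, e+4=i, t+4=x, i+4=m, c+4=g, x+4=b, e+4=i.

hixmgbi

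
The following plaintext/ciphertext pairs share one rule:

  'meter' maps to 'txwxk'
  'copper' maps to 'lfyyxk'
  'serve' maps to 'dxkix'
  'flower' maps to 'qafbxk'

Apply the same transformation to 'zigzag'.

This is an affine cipher: with a=0,…,z=25, each position x becomes (19x+25) mod 26.
Applying it to zigzag: z(25)→19·25+25≡6=g; i(8)→19·8+25≡21=v; g(6)→19·6+25≡9=j; z(25)→19·25+25≡6=g; a(0)→19·0+25≡25=z; g(6)→19·6+25≡9=j (all mod 26).

gvjgzj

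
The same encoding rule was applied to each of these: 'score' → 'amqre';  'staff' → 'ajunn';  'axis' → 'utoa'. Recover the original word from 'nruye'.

frame

s(18)→a(0) and c(2)→m(12) fit y≡9x+20 (mod 26); the inverse of 9 mod 26 is 3. Treating letters as 0–25, the rule is x ↦ 9x + 20 (mod 26).
Undoing it on nruye: n(13)→3·(13−20)≡5=f; r(17)→3·(17−20)≡17=r; u(20)→3·(20−20)≡0=a; y(24)→3·(24−20)≡12=m; e(4)→3·(4−20)≡4=e (all mod 26).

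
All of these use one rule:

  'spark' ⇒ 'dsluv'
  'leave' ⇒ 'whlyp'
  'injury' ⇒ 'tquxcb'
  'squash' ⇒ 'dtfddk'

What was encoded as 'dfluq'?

scarf

Shifts by position in spark: pos 0: s→d (+11), pos 1: p→s (+3), pos 2: a→l (+11), pos 3: r→u (+3) — repeating every 2. It's a Vigenère-style cipher with numeric key [11,3]: position i shifts by key[i mod 2].
Undoing it on dfluq: d−11=s, f−3=c, l−11=a, u−3=r, q−11=f.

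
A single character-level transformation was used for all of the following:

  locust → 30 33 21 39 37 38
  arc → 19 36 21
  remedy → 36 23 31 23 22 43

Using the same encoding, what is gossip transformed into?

l is letter #12 and maps to 30: an offset of 18. Letters become their 1-based position plus 18 (so a→19, b→20, …).
On gossip: g=7→25, o=15→33, s=19→37, s=19→37, i=9→27, p=16→34.

25 33 37 37 27 34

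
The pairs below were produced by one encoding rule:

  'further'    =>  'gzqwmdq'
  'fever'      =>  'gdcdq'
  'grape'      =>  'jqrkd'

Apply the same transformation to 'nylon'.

f(5)→g(6) and u(20)→z(25) fit y≡3x+17 (mod 26); the inverse of 3 mod 26 is 9. Treating letters as 0–25, the rule is x ↦ 3x + 17 (mod 26).
On nylon: n(13)→3·13+17≡4=e; y(24)→3·24+17≡11=l; l(11)→3·11+17≡24=y; o(14)→3·14+17≡7=h; n(13)→3·13+17≡4=e (all mod 26).

elyhe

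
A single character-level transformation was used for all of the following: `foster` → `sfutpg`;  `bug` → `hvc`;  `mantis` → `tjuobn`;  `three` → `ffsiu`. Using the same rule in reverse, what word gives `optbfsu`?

The output letters match the input read backwards, each shifted +1: foster reversed is retsof. Read the word backwards and shift each letter +1.
Reversing it on optbfsu: shift back: o−1=n, p−1=o, t−1=s, b−1=a, f−1=e, s−1=r, u−1=t → nosaert; then reverse → treason.

treason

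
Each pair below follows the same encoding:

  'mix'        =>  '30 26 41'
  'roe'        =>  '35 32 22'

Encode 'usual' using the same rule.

38 36 38 18 29

m is letter #13 and maps to 30: an offset of 17. Letters become their 1-based position plus 17 (so a→18, b→19, …).
For usual: u=21→38, s=19→36, u=21→38, a=1→18, l=12→29.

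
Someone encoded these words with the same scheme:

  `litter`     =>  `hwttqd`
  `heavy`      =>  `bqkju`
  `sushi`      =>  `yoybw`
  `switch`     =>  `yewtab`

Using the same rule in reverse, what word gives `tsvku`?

l(11)→h(7) and i(8)→w(22) fit y≡21x+10 (mod 26); the inverse of 21 mod 26 is 5. Treating letters as 0–25, the rule is x ↦ 21x + 10 (mod 26).
Decoding tsvku: t(19)→5·(19−10)≡19=t; s(18)→5·(18−10)≡14=o; v(21)→5·(21−10)≡3=d; k(10)→5·(10−10)≡0=a; u(20)→5·(20−10)≡24=y (all mod 26).

today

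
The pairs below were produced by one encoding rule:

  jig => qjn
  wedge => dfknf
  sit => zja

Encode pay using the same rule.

The shift depends on letter class: consonant j→q is +7, but vowel i→j is +1. Two shifts are in play — +1 for a/e/i/o/u, +7 for every other letter.
On pay: p(cons)+7=w, a(vowel)+1=b, y(cons)+7=f.

wbf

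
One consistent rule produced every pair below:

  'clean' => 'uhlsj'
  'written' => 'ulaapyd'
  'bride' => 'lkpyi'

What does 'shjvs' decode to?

The output letters match the input read backwards, each shifted +7: clean reversed is naelc. The word is reversed, then every letter is shifted forward by 7.
Decoding shjvs: shift back: s−7=l, h−7=a, j−7=c, v−7=o, s−7=l → lacol; then reverse → local.

local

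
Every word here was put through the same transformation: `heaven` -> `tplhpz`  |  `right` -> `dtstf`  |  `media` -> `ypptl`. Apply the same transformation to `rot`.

Vowels shift forward by 11 and consonants shift forward by 12.
For rot: r(cons)+12=d, o(vowel)+11=z, t(cons)+12=f.

dzf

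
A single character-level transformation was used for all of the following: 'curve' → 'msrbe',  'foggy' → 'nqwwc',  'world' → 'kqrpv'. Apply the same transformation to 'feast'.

c(2)→m(12) and u(20)→s(18) fit y≡9x+20 (mod 26); the inverse of 9 mod 26 is 3. Each letter's alphabet position (a=0..z=25) is mapped through 9·x+20 mod 26 — an affine cipher.
Applying it to feast: f(5)→9·5+20≡13=n; e(4)→9·4+20≡4=e; a(0)→9·0+20≡20=u; s(18)→9·18+20≡0=a; t(19)→9·19+20≡9=j (all mod 26).

neuaj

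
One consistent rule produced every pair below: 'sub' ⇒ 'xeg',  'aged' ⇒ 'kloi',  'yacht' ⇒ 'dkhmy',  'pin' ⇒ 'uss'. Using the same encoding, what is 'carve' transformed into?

hkwao

The shift depends on letter class: consonant s→x is +5, but vowel u→e is +10. Two shifts are in play — +10 for a/e/i/o/u, +5 for every other letter.
Applying it to carve: c(cons)+5=h, a(vowel)+10=k, r(cons)+5=w, v(cons)+5=a, e(vowel)+10=o.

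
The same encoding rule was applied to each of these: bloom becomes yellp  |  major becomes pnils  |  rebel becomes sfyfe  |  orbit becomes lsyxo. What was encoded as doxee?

still

b(1)→y(24) and l(11)→e(4) fit y≡11x+13 (mod 26); the inverse of 11 mod 26 is 19. Treating letters as 0–25, the rule is x ↦ 11x + 13 (mod 26).
Reversing it on doxee: d(3)→19·(3−13)≡18=s; o(14)→19·(14−13)≡19=t; x(23)→19·(23−13)≡8=i; e(4)→19·(4−13)≡11=l; e(4)→19·(4−13)≡11=l (all mod 26).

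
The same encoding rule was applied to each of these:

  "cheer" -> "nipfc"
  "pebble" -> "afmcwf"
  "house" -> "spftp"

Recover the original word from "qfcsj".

It's a Vigenère-style cipher with numeric key [11,1]: position i shifts by key[i mod 2].
Undoing it on qfcsj: q−11=f, f−1=e, c−11=r, s−1=r, j−11=y.

ferry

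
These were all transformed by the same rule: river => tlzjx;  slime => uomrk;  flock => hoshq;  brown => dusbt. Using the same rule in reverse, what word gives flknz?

In river: r→t is +2, i→l is +3, v→z is +4, e→j is +5 — the shift increases by 1 each position. Letter i (0-indexed) is shifted by i+2, so successive shifts are 2, 3, 4, ….
Undoing it on flknz: f−2=d, l−3=i, k−4=g, n−5=i, z−6=t.

digit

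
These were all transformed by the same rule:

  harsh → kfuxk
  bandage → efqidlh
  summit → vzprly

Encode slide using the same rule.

A repeating key of period 2 is used — shifts +3, +5 over and over.
On slide: s+3=v, l+5=q, i+3=l, d+5=i, e+3=h.

vqlih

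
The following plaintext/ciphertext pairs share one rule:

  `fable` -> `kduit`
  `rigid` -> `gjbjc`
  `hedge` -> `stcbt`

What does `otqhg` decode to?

f(5)→k(10) and a(0)→d(3) fit y≡17x+3 (mod 26); the inverse of 17 mod 26 is 23. This is an affine cipher: with a=0,…,z=25, each position x becomes (17x+3) mod 26.
Undoing it on otqhg: o(14)→23·(14−3)≡19=t; t(19)→23·(19−3)≡4=e; q(16)→23·(16−3)≡13=n; h(7)→23·(7−3)≡14=o; g(6)→23·(6−3)≡17=r (all mod 26).

tenor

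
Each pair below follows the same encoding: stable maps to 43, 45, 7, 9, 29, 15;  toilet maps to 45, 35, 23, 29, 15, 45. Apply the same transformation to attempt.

7, 45, 45, 15, 31, 37, 45

s(#19)→43 and t(#20)→45: differences scale by 2, so n = 2·pos + 5. With a=1..z=26, the number is 2·pos + 5.
Applying it to attempt: a=1→7, t=20→45, t=20→45, e=5→15, m=13→31, p=16→37, t=20→45.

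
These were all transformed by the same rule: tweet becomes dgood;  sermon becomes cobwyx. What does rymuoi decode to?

It's a constant shift of +10 (ROT10).
Reversing it on rymuoi: r−10=h, y−10=o, m−10=c, u−10=k, o−10=e, i−10=y.

hockey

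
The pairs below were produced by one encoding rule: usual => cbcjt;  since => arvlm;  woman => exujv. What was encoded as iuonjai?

Shifts by position in usual: pos 0: u→c (+8), pos 1: s→b (+9), pos 2: u→c (+8), pos 3: a→j (+9) — repeating every 2. The shifts repeat in a cycle of length 2: positions 0,1,… shift by +8, +9, then the pattern repeats.
Reversing it on iuonjai: i−8=a, u−9=l, o−8=g, n−9=e, j−8=b, a−9=r, i−8=a.

algebra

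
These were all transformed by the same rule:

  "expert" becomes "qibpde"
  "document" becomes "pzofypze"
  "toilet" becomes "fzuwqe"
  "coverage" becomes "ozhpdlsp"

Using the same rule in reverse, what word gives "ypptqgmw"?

medieval

Shifts by position in expert: pos 0: e→q (+12), pos 1: x→i (+11), pos 2: p→b (+12), pos 3: e→p (+11) — repeating every 2. The shifts repeat in a cycle of length 2: positions 0,1,… shift by +12, +11, then the pattern repeats.
Undoing it on ypptqgmw: y−12=m, p−11=e, p−12=d, t−11=i, q−12=e, g−11=v, m−12=a, w−11=l.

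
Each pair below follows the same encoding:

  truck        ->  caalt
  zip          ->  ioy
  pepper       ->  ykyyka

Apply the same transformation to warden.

fgamkw

Two shifts are in play — +6 for a/e/i/o/u, +9 for every other letter.
On warden: w(cons)+9=f, a(vowel)+6=g, r(cons)+9=a, d(cons)+9=m, e(vowel)+6=k, n(cons)+9=w.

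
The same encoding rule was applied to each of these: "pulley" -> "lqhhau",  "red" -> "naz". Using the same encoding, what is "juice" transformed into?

fqeya

Compare letters: p→l is +22, u→q is +22, l→h is +22 — a constant shift. This is a Caesar cipher with shift 22.
Applying it to juice: j+22=f, u+22=q, i+22=e, c+22=y, e+22=a.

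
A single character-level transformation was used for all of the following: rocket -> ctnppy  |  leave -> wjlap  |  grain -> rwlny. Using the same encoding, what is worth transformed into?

Shifts by position in rocket: pos 0: r→c (+11), pos 1: o→t (+5), pos 2: c→n (+11), pos 3: k→p (+5) — repeating every 2. It's a Vigenère-style cipher with numeric key [11,5]: position i shifts by key[i mod 2].
On worth: w+11=h, o+5=t, r+11=c, t+5=y, h+11=s.

htcys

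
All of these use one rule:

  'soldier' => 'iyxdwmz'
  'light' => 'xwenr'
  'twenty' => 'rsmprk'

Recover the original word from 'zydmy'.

s(18)→i(8) and o(14)→y(24) fit y≡9x+2 (mod 26); the inverse of 9 mod 26 is 3. Each letter's alphabet position (a=0..z=25) is mapped through 9·x+2 mod 26 — an affine cipher.
Reversing it on zydmy: z(25)→3·(25−2)≡17=r; y(24)→3·(24−2)≡14=o; d(3)→3·(3−2)≡3=d; m(12)→3·(12−2)≡4=e; y(24)→3·(24−2)≡14=o (all mod 26).

rodeo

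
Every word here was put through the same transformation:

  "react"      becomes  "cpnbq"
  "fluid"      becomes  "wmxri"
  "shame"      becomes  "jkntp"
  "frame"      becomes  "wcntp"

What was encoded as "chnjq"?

roast

r(17)→c(2) and e(4)→p(15) fit y≡7x+13 (mod 26); the inverse of 7 mod 26 is 15. Each letter's alphabet position (a=0..z=25) is mapped through 7·x+13 mod 26 — an affine cipher.
Undoing it on chnjq: c(2)→15·(2−13)≡17=r; h(7)→15·(7−13)≡14=o; n(13)→15·(13−13)≡0=a; j(9)→15·(9−13)≡18=s; q(16)→15·(16−13)≡19=t (all mod 26).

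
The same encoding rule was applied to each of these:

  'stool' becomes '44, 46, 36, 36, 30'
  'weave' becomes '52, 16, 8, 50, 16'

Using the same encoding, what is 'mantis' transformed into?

32, 8, 34, 46, 24, 44

s(#19)→44 and t(#20)→46: differences scale by 2, so n = 2·pos + 6. Each letter becomes 2×(its alphabet position, a=1..z=26) + 6.
On mantis: m=13→32, a=1→8, n=14→34, t=20→46, i=9→24, s=19→44.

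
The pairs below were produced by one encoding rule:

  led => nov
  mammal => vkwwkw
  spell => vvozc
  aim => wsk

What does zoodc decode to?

The word is reversed, then every letter is shifted forward by 10.
Undoing it on zoodc: shift back: z−10=p, o−10=e, o−10=e, d−10=t, c−10=s → peets; then reverse → steep.

steep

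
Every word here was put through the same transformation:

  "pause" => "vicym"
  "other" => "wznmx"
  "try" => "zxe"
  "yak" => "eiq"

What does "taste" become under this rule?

The shift depends on letter class: consonant p→v is +6, but vowel a→i is +8. Two shifts are in play — +8 for a/e/i/o/u, +6 for every other letter.
Applying it to taste: t(cons)+6=z, a(vowel)+8=i, s(cons)+6=y, t(cons)+6=z, e(vowel)+8=m.

ziyzm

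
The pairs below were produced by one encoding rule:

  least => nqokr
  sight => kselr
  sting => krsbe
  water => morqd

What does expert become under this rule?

l(11)→n(13) and e(4)→q(16) fit y≡7x+14 (mod 26); the inverse of 7 mod 26 is 15. Each letter's alphabet position (a=0..z=25) is mapped through 7·x+14 mod 26 — an affine cipher.
For expert: e(4)→7·4+14≡16=q; x(23)→7·23+14≡19=t; p(15)→7·15+14≡15=p; e(4)→7·4+14≡16=q; r(17)→7·17+14≡3=d; t(19)→7·19+14≡17=r (all mod 26).

qtpqdr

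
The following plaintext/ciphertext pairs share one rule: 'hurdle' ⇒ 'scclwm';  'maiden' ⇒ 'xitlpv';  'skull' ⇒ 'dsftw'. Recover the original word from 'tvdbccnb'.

instruct

Shifts by position in hurdle: pos 0: h→s (+11), pos 1: u→c (+8), pos 2: r→c (+11), pos 3: d→l (+8) — repeating every 2. The shifts repeat in a cycle of length 2: positions 0,1,… shift by +11, +8, then the pattern repeats.
Decoding tvdbccnb: t−11=i, v−8=n, d−11=s, b−8=t, c−11=r, c−8=u, n−11=c, b−8=t.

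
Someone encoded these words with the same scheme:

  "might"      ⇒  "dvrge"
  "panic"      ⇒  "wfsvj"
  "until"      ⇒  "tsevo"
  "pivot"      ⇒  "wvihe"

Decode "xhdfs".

woman

m(12)→d(3) and i(8)→v(21) fit y≡15x+5 (mod 26); the inverse of 15 mod 26 is 7. Each letter's alphabet position (a=0..z=25) is mapped through 15·x+5 mod 26 — an affine cipher.
Reversing it on xhdfs: x(23)→7·(23−5)≡22=w; h(7)→7·(7−5)≡14=o; d(3)→7·(3−5)≡12=m; f(5)→7·(5−5)≡0=a; s(18)→7·(18−5)≡13=n (all mod 26).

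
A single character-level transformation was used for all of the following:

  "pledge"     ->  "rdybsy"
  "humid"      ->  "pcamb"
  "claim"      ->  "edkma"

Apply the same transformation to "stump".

p(15)→r(17) and l(11)→d(3) fit y≡23x+10 (mod 26); the inverse of 23 mod 26 is 17. Each letter's alphabet position (a=0..z=25) is mapped through 23·x+10 mod 26 — an affine cipher.
For stump: s(18)→23·18+10≡8=i; t(19)→23·19+10≡5=f; u(20)→23·20+10≡2=c; m(12)→23·12+10≡0=a; p(15)→23·15+10≡17=r (all mod 26).

ifcar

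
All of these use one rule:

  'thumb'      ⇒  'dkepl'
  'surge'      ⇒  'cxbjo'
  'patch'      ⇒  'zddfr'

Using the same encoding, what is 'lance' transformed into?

The shifts repeat in a cycle of length 2: positions 0,1,… shift by +10, +3, then the pattern repeats.
Applying it to lance: l+10=v, a+3=d, n+10=x, c+3=f, e+10=o.

vdxfo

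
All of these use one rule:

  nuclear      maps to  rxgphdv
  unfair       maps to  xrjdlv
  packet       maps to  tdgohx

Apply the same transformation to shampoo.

The shift depends on letter class: consonant n→r is +4, but vowel u→x is +3. Two shifts are in play — +3 for a/e/i/o/u, +4 for every other letter.
Applying it to shampoo: s(cons)+4=w, h(cons)+4=l, a(vowel)+3=d, m(cons)+4=q, p(cons)+4=t, o(vowel)+3=r, o(vowel)+3=r.

wldqtrr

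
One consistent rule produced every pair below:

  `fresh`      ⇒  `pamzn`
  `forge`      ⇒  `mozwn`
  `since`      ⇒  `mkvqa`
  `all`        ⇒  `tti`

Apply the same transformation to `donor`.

zwvwl

The output letters match the input read backwards, each shifted +8: fresh reversed is hserf. Two steps: reverse the string, then apply a Caesar shift of +8.
Applying it to donor: reverse → ronod; then shift: r+8=z, o+8=w, n+8=v, o+8=w, d+8=l.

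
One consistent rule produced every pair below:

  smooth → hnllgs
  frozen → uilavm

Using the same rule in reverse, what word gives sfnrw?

This is the alphabet-reversal cipher (Atbash): a becomes z, b becomes y, etc.
Decoding sfnrw: s↔h, f↔u, n↔m, r↔i, w↔d.

humid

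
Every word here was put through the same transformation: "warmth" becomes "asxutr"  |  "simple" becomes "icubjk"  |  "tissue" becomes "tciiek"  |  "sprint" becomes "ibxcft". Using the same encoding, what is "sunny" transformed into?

w(22)→a(0) and a(0)→s(18) fit y≡11x+18 (mod 26); the inverse of 11 mod 26 is 19. This is an affine cipher: with a=0,…,z=25, each position x becomes (11x+18) mod 26.
For sunny: s(18)→11·18+18≡8=i; u(20)→11·20+18≡4=e; n(13)→11·13+18≡5=f; n(13)→11·13+18≡5=f; y(24)→11·24+18≡22=w (all mod 26).

ieffw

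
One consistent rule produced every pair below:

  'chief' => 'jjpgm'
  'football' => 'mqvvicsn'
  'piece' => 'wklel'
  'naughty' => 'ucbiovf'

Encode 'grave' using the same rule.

Shifts by position in chief: pos 0: c→j (+7), pos 1: h→j (+2), pos 2: i→p (+7), pos 3: e→g (+2) — repeating every 2. A repeating key of period 2 is used — shifts +7, +2 over and over.
On grave: g+7=n, r+2=t, a+7=h, v+2=x, e+7=l.

nthxl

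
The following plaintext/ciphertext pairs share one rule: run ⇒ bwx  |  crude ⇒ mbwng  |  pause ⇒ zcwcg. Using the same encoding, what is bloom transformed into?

The shift depends on letter class: consonant r→b is +10, but vowel u→w is +2. Two shifts are in play — +2 for a/e/i/o/u, +10 for every other letter.
For bloom: b(cons)+10=l, l(cons)+10=v, o(vowel)+2=q, o(vowel)+2=q, m(cons)+10=w.

lvqqw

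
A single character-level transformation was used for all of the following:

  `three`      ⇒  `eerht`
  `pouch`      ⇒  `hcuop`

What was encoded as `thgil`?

light

The output letters match the input read backwards: three reversed is eerht. The word is simply reversed.
Decoding thgil: then reverse → light.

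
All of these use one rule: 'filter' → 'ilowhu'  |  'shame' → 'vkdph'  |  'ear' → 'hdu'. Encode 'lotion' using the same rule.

Every letter moves 3 places later in the alphabet, wrapping around z→a.
On lotion: l+3=o, o+3=r, t+3=w, i+3=l, o+3=r, n+3=q.

orwlrq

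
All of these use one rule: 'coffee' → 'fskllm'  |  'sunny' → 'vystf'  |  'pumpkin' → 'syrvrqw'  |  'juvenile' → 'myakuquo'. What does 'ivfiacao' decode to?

fracture

In coffee: c→f is +3, o→s is +4, f→k is +5, f→l is +6 — the shift increases by 1 each position. The shift increases by 1 at each position, starting from +3: 3, 4, 5, ….
Reversing it on ivfiacao: i−3=f, v−4=r, f−5=a, i−6=c, a−7=t, c−8=u, a−9=r, o−10=e.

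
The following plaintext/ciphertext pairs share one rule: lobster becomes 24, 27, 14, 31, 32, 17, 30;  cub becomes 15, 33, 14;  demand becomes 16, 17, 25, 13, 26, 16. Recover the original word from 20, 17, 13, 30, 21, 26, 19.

hearing

Each letter is replaced by its alphabet position (a=1..z=26) + 12.
Undoing it on 20, 17, 13, 30, 21, 26, 19: 20→(20−12)÷1=8=h, 17→(17−12)÷1=5=e, 13→(13−12)÷1=1=a, 30→(30−12)÷1=18=r, 21→(21−12)÷1=9=i, 26→(26−12)÷1=14=n, 19→(19−12)÷1=7=g.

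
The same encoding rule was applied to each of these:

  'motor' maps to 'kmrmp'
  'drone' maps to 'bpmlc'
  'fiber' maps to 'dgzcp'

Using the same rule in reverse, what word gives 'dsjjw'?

Every letter moves 24 places later in the alphabet, wrapping around z→a.
Reversing it on dsjjw: d−24=f, s−24=u, j−24=l, j−24=l, w−24=y.

fully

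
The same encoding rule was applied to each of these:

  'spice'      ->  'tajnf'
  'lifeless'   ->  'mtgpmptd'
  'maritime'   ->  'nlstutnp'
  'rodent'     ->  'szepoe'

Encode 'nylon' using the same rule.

Shifts by position in spice: pos 0: s→t (+1), pos 1: p→a (+11), pos 2: i→j (+1), pos 3: c→n (+11) — repeating every 2. A repeating key of period 2 is used — shifts +1, +11 over and over.
Applying it to nylon: n+1=o, y+11=j, l+1=m, o+11=z, n+1=o.

ojmzo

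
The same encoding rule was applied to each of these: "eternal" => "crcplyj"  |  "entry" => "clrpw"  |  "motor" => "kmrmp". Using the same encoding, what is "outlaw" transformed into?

msrjyu

Compare letters: e→c is +24, t→r is +24, e→c is +24 — a constant shift. It's a constant shift of +24 (ROT24).
On outlaw: o+24=m, u+24=s, t+24=r, l+24=j, a+24=y, w+24=u.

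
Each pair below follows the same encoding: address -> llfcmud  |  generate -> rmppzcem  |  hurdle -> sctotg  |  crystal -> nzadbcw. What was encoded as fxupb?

upset

Shifts by position in address: pos 0: a→l (+11), pos 1: d→l (+8), pos 2: d→f (+2), pos 3: r→c (+11), pos 4: e→m (+8), pos 5: s→u (+2) — repeating every 3. A repeating key of period 3 is used — shifts +11, +8, +2 over and over.
Decoding fxupb: f−11=u, x−8=p, u−2=s, p−11=e, b−8=t.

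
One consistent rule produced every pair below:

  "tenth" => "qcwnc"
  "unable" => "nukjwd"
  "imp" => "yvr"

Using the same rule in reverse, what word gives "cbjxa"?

Read the word backwards and shift each letter +9.
Undoing it on cbjxa: shift back: c−9=t, b−9=s, j−9=a, x−9=o, a−9=r → tsaor; then reverse → roast.

roast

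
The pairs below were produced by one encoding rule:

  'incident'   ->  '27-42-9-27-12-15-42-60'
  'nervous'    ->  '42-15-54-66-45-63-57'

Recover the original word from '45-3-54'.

oar

i(#9)→27 and n(#14)→42: differences scale by 3, so n = 3·pos + 0. Each letter becomes 3×(its alphabet position, a=1..z=26).
Undoing it on 45-3-54: 45→(45−0)÷3=15=o, 3→(3−0)÷3=1=a, 54→(54−0)÷3=18=r.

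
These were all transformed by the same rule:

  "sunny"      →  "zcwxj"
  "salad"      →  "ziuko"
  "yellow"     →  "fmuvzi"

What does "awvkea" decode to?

tomato

Letter i (0-indexed) is shifted by i+7, so successive shifts are 7, 8, 9, ….
Undoing it on awvkea: a−7=t, w−8=o, v−9=m, k−10=a, e−11=t, a−12=o.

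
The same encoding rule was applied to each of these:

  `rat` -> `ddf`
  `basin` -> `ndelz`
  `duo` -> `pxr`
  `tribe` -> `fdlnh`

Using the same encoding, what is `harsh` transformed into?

The shift depends on letter class: consonant r→d is +12, but vowel a→d is +3. The rule splits by letter class: vowels +3, consonants +12.
On harsh: h(cons)+12=t, a(vowel)+3=d, r(cons)+12=d, s(cons)+12=e, h(cons)+12=t.

tddet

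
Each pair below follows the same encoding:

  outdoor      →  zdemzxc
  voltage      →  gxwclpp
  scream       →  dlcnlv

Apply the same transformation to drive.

oatep

Shifts by position in outdoor: pos 0: o→z (+11), pos 1: u→d (+9), pos 2: t→e (+11), pos 3: d→m (+9) — repeating every 2. It's a Vigenère-style cipher with numeric key [11,9]: position i shifts by key[i mod 2].
Applying it to drive: d+11=o, r+9=a, i+11=t, v+9=e, e+11=p.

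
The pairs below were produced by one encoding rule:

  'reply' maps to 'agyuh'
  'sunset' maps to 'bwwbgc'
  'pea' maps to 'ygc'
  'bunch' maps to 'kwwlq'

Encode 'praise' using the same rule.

yackbg

Vowels shift forward by 2 and consonants shift forward by 9.
For praise: p(cons)+9=y, r(cons)+9=a, a(vowel)+2=c, i(vowel)+2=k, s(cons)+9=b, e(vowel)+2=g.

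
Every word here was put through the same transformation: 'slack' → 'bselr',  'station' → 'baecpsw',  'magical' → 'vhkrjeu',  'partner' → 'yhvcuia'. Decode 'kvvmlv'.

Shifts by position in slack: pos 0: s→b (+9), pos 1: l→s (+7), pos 2: a→e (+4), pos 3: c→l (+9), pos 4: k→r (+7) — repeating every 3. It's a Vigenère-style cipher with numeric key [9,7,4]: position i shifts by key[i mod 3].
Reversing it on kvvmlv: k−9=b, v−7=o, v−4=r, m−9=d, l−7=e, v−4=r.

border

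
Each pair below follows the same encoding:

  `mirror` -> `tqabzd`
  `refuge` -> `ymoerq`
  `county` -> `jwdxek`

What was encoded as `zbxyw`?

In mirror: m→t is +7, i→q is +8, r→a is +9, r→b is +10 — the shift increases by 1 each position. Letter i (0-indexed) is shifted by i+7, so successive shifts are 7, 8, 9, ….
Decoding zbxyw: z−7=s, b−8=t, x−9=o, y−10=o, w−11=l.

stool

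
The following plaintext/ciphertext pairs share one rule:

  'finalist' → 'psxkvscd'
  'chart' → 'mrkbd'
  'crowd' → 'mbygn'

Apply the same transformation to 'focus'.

Compare letters: f→p is +10, i→s is +10, n→x is +10 — a constant shift. Every letter moves 10 places later in the alphabet, wrapping around z→a.
On focus: f+10=p, o+10=y, c+10=m, u+10=e, s+10=c.

pymec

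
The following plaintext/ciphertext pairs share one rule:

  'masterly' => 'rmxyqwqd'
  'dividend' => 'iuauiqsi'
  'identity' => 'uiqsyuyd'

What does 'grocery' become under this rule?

lwahqwd

Two shifts are in play — +12 for a/e/i/o/u, +5 for every other letter.
Applying it to grocery: g(cons)+5=l, r(cons)+5=w, o(vowel)+12=a, c(cons)+5=h, e(vowel)+12=q, r(cons)+5=w, y(cons)+5=d.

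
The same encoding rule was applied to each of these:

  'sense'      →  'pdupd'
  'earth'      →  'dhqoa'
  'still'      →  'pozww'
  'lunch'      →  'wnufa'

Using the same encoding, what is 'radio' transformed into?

s(18)→p(15) and e(4)→d(3) fit y≡25x+7 (mod 26); the inverse of 25 mod 26 is 25. This is an affine cipher: with a=0,…,z=25, each position x becomes (25x+7) mod 26.
For radio: r(17)→25·17+7≡16=q; a(0)→25·0+7≡7=h; d(3)→25·3+7≡4=e; i(8)→25·8+7≡25=z; o(14)→25·14+7≡19=t (all mod 26).

qhezt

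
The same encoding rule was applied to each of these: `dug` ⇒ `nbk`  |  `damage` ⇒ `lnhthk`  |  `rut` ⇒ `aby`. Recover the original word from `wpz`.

The output letters match the input read backwards, each shifted +7: dug reversed is gud. The word is reversed, then every letter is shifted forward by 7.
Decoding wpz: shift back: w−7=p, p−7=i, z−7=s → pis; then reverse → sip.

sip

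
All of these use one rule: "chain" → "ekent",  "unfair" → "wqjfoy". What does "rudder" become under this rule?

txhiky

In chain: c→e is +2, h→k is +3, a→e is +4, i→n is +5 — the shift increases by 1 each position. Letter i (0-indexed) is shifted by i+2, so successive shifts are 2, 3, 4, ….
On rudder: r+2=t, u+3=x, d+4=h, d+5=i, e+6=k, r+7=y.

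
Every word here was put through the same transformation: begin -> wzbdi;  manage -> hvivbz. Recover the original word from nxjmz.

It's a constant shift of +21 (ROT21).
Reversing it on nxjmz: n−21=s, x−21=c, j−21=o, m−21=r, z−21=e.

score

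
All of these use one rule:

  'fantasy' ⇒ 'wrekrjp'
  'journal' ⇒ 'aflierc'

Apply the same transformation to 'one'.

It's a constant shift of +17 (ROT17).
Applying it to one: o+17=f, n+17=e, e+17=v.

fev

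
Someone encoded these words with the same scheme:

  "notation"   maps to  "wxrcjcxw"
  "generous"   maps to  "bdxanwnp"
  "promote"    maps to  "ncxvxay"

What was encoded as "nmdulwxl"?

conclude

Read the word backwards and shift each letter +9.
Undoing it on nmdulwxl: shift back: n−9=e, m−9=d, d−9=u, u−9=l, l−9=c, w−9=n, x−9=o, l−9=c → edulcnoc; then reverse → conclude.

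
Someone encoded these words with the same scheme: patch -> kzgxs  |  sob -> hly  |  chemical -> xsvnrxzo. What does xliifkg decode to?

corrupt

Letters are reflected about the middle of the alphabet (position → 25−position): Atbash.
Reversing it on xliifkg: x↔c, l↔o, i↔r, i↔r, f↔u, k↔p, g↔t.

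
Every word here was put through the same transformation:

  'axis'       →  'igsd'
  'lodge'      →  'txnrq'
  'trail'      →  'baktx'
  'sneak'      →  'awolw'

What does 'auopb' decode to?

Each letter shifts forward by (position + 8), i.e. 8, 9, 10, … — the shift grows by one for each successive letter.
Decoding auopb: a−8=s, u−9=l, o−10=e, p−11=e, b−12=p.

sleep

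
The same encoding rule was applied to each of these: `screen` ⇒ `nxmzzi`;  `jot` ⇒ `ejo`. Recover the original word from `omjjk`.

Compare letters: s→n is +21, c→x is +21, r→m is +21 — a constant shift. Every letter moves 21 places later in the alphabet, wrapping around z→a.
Undoing it on omjjk: o−21=t, m−21=r, j−21=o, j−21=o, k−21=p.

troop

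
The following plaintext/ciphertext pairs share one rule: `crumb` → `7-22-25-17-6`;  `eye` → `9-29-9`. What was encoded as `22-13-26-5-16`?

rival

c is letter #3 and maps to 7: an offset of 4. Letters become their 1-based position plus 4 (so a→5, b→6, …).
Decoding 22-13-26-5-16: 22→(22−4)÷1=18=r, 13→(13−4)÷1=9=i, 26→(26−4)÷1=22=v, 5→(5−4)÷1=1=a, 16→(16−4)÷1=12=l.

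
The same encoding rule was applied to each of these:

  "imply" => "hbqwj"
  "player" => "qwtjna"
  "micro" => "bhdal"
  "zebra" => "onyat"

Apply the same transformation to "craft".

i(8)→h(7) and m(12)→b(1) fit y≡5x+19 (mod 26); the inverse of 5 mod 26 is 21. This is an affine cipher: with a=0,…,z=25, each position x becomes (5x+19) mod 26.
Applying it to craft: c(2)→5·2+19≡3=d; r(17)→5·17+19≡0=a; a(0)→5·0+19≡19=t; f(5)→5·5+19≡18=s; t(19)→5·19+19≡10=k (all mod 26).

datsk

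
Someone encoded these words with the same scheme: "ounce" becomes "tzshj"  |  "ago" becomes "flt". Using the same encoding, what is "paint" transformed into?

ufnsy

Compare letters: o→t is +5, u→z is +5, n→s is +5 — a constant shift. This is a Caesar cipher with shift 5.
Applying it to paint: p+5=u, a+5=f, i+5=n, n+5=s, t+5=y.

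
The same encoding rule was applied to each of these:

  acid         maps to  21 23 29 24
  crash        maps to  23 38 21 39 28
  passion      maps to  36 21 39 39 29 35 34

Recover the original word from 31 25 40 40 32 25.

a is letter #1 and maps to 21: an offset of 20. The number is (letter's place in the alphabet, a=1) + 20.
Undoing it on 31 25 40 40 32 25: 31→(31−20)÷1=11=k, 25→(25−20)÷1=5=e, 40→(40−20)÷1=20=t, 40→(40−20)÷1=20=t, 32→(32−20)÷1=12=l, 25→(25−20)÷1=5=e.

kettle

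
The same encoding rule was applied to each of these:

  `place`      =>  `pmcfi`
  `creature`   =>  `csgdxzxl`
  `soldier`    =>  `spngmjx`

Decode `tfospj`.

In place: p→p is +0, l→m is +1, a→c is +2, c→f is +3 — the shift increases by 1 each position. Each letter shifts forward by its position index (0, 1, 2, …) — the shift grows by one for each successive letter.
Decoding tfospj: t−0=t, f−1=e, o−2=m, s−3=p, p−4=l, j−5=e.

temple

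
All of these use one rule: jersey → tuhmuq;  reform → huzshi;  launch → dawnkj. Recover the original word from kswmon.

j(9)→t(19) and e(4)→u(20) fit y≡5x+0 (mod 26); the inverse of 5 mod 26 is 21. This is an affine cipher: with a=0,…,z=25, each position x becomes (5x+0) mod 26.
Decoding kswmon: k(10)→21·(10−0)≡2=c; s(18)→21·(18−0)≡14=o; w(22)→21·(22−0)≡20=u; m(12)→21·(12−0)≡18=s; o(14)→21·(14−0)≡8=i; n(13)→21·(13−0)≡13=n (all mod 26).

cousin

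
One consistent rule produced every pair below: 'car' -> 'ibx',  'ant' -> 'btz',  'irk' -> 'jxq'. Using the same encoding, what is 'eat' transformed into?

The shift depends on letter class: consonant c→i is +6, but vowel a→b is +1. Vowels shift forward by 1 and consonants shift forward by 6.
On eat: e(vowel)+1=f, a(vowel)+1=b, t(cons)+6=z.

fbz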